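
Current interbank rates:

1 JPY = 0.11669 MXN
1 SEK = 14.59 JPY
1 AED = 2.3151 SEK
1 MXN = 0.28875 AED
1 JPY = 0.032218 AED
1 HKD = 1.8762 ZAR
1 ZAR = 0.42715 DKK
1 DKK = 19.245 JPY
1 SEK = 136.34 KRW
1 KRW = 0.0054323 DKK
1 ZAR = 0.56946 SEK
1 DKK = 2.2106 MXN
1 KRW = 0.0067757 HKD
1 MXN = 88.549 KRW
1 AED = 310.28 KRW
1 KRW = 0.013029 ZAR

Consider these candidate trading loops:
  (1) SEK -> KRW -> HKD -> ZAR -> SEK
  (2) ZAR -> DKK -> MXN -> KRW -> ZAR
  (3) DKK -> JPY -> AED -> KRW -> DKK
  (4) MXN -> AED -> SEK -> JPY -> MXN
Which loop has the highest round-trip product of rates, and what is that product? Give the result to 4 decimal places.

(1) 136.34 × 0.0067757 × 1.8762 × 0.56946 = 0.98701
(2) 0.42715 × 2.2106 × 88.549 × 0.013029 = 1.08939
(3) 19.245 × 0.032218 × 310.28 × 0.0054323 = 1.04509
(4) 0.28875 × 2.3151 × 14.59 × 0.11669 = 1.13810
Highest is cycle (4) at 1.1381 (>1, arbitrage).

1.1381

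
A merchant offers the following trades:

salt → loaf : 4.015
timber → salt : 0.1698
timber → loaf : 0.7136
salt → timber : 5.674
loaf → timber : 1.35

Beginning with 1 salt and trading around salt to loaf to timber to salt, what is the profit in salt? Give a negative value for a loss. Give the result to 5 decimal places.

1 salt × 4.015 = 4.015 loaf
4.015 loaf × 1.35 = 5.42025 timber
5.42025 timber × 0.1698 = 0.92035845 salt
Net change: 0.92035845 − 1 = -0.07964155 salt

-0.07964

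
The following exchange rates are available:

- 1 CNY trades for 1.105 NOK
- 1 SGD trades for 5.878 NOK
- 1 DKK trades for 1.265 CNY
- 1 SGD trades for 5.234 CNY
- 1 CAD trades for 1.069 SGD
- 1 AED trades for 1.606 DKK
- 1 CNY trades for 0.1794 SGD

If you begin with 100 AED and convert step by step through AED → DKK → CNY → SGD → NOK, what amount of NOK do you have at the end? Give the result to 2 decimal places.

214.23

100 AED × 1.606 = 160.6 DKK
160.6 DKK × 1.265 = 203.159 CNY
203.159 CNY × 0.1794 = 36.4467246 SGD
36.4467246 SGD × 5.878 = 214.2338471988 NOK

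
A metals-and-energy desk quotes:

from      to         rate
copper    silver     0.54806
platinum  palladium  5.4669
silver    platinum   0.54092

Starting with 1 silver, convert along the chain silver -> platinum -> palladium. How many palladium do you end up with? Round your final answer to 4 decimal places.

2.9572

1 silver × 0.54092 = 0.54092 platinum
0.54092 platinum × 5.4669 = 2.957155548 palladium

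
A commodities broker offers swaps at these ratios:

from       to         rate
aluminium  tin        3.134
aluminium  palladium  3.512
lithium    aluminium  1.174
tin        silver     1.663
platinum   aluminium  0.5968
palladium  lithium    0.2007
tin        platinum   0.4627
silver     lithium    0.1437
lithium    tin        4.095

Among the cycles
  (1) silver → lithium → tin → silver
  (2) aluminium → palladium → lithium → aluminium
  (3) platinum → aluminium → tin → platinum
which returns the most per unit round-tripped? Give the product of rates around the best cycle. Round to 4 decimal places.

(1) 0.1437 × 4.095 × 1.663 = 0.97859
(2) 3.512 × 0.2007 × 1.174 = 0.82750
(3) 0.5968 × 3.134 × 0.4627 = 0.86542
Highest is cycle (1) at 0.9786 (≤1, no arbitrage).

0.9786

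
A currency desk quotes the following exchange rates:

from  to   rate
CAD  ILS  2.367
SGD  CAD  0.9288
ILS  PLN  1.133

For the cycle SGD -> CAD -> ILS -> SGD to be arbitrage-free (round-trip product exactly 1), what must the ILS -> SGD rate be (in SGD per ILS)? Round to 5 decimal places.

Known legs of the cycle: 0.9288 × 2.367 = 2.1984696
For no arbitrage the full-cycle product must be 1, so the missing rate is 1 / 2.1984696 ≈ 0.4548619.

0.45486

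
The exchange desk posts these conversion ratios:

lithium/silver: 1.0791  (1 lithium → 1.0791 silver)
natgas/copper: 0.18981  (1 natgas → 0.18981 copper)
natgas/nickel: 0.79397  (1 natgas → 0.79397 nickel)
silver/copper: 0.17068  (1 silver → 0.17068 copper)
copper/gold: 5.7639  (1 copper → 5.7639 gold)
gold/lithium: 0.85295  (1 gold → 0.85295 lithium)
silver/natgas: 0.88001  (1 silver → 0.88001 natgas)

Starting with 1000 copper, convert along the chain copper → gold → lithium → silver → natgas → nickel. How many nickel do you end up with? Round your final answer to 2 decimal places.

1000 copper × 5.7639 = 5763.9 gold
5763.9 gold × 0.85295 = 4916.318505 lithium
4916.318505 lithium × 1.0791 = 5305.1992987455 silver
5305.1992987455 silver × 0.88001 = 4668.628434889027455 natgas
4668.628434889027455 natgas × 0.79397 = 3706.75091844884112844635 nickel

3706.75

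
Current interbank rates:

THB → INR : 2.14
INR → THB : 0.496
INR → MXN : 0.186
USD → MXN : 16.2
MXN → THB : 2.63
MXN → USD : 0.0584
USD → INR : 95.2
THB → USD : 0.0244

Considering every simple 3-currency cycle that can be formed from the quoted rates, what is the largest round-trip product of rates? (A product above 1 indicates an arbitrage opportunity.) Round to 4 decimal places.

INR→THB→USD→INR: 0.496 × 0.0244 × 95.2 = 1.15215
MXN→THB→INR→MXN: 2.63 × 2.14 × 0.186 = 1.04685
MXN→THB→USD→MXN: 2.63 × 0.0244 × 16.2 = 1.03959
MXN→USD→INR→MXN: 0.0584 × 95.2 × 0.186 = 1.03410
Maximum is INR→THB→USD→INR at 1.1521; arbitrage exists.

1.1521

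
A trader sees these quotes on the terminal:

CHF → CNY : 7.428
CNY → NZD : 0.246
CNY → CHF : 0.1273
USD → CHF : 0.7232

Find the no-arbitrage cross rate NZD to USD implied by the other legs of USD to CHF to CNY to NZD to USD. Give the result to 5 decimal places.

0.75672

Known legs of the cycle: 0.7232 × 7.428 × 0.246 = 1.3214946816
For no arbitrage the full-cycle product must be 1, so the missing rate is 1 / 1.3214946816 ≈ 0.7567189.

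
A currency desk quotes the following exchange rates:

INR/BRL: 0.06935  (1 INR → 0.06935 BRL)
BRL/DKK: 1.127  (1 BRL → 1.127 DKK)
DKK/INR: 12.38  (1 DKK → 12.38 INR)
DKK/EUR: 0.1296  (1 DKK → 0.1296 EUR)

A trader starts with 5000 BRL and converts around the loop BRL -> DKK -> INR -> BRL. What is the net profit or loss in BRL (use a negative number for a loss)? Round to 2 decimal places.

-162.05

5000 BRL × 1.127 = 5635 DKK
5635 DKK × 12.38 = 69761.3 INR
69761.3 INR × 0.06935 = 4837.946155 BRL
Net change: 4837.946155 − 5000 = -162.053845 BRL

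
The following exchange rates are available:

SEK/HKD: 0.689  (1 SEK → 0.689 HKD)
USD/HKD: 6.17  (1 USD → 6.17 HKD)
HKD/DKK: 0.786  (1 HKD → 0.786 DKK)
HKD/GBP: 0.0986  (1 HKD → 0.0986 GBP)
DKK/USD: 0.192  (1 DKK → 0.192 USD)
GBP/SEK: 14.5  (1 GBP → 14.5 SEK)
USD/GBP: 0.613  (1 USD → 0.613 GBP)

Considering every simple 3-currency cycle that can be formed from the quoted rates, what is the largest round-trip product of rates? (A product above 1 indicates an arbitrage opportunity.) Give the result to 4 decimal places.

0.9851

SEK→HKD→GBP→SEK: 0.689 × 0.0986 × 14.5 = 0.98506
USD→HKD→DKK→USD: 6.17 × 0.786 × 0.192 = 0.93113
Maximum is SEK→HKD→GBP→SEK at 0.9851; no arbitrage — every cycle loses value.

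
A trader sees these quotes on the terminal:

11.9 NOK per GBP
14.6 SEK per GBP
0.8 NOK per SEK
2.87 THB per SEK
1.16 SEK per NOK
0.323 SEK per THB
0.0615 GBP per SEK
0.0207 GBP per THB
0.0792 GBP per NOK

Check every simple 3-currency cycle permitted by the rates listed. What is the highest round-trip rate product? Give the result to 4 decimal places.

GBP→SEK→NOK→GBP: 14.6 × 0.8 × 0.0792 = 0.92506
THB→GBP→SEK→THB: 0.0207 × 14.6 × 2.87 = 0.86737
GBP→NOK→SEK→GBP: 11.9 × 1.16 × 0.0615 = 0.84895
Maximum is GBP→SEK→NOK→GBP at 0.9251; no arbitrage — every cycle loses value.

0.9251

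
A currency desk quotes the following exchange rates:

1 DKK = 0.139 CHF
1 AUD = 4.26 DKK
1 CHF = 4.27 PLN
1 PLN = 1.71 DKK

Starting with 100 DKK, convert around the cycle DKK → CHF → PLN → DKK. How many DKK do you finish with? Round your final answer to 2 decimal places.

101.49

100 DKK × 0.139 = 13.9 CHF
13.9 CHF × 4.27 = 59.353 PLN
59.353 PLN × 1.71 = 101.49363 DKK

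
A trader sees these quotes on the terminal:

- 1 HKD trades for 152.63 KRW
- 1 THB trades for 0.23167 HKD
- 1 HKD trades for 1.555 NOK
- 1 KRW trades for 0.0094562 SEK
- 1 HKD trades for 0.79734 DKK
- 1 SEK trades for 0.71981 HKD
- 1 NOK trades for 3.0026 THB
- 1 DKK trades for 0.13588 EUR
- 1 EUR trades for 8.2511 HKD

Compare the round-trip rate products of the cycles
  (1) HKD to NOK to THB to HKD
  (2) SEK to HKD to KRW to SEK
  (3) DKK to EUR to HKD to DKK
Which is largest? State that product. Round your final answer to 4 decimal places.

1.0817

(1) 1.555 × 3.0026 × 0.23167 = 1.08168
(2) 0.71981 × 152.63 × 0.0094562 = 1.03890
(3) 0.13588 × 8.2511 × 0.79734 = 0.89395
Highest is cycle (1) at 1.0817 (>1, arbitrage).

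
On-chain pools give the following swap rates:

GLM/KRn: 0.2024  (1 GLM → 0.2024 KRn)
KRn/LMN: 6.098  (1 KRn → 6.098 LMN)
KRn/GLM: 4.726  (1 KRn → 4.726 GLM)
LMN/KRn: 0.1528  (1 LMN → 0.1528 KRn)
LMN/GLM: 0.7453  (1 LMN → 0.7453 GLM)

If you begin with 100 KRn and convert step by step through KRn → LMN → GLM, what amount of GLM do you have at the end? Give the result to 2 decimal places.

454.48

100 KRn × 6.098 = 609.8 LMN
609.8 LMN × 0.7453 = 454.48394 GLM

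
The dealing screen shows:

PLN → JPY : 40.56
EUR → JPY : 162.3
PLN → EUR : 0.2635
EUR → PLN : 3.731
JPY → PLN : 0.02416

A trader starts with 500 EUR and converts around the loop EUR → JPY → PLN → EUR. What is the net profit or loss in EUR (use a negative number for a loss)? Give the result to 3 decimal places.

500 EUR × 162.3 = 81150 JPY
81150 JPY × 0.02416 = 1960.584 PLN
1960.584 PLN × 0.2635 = 516.613884 EUR
Net change: 516.613884 − 500 = 16.613884 EUR

16.614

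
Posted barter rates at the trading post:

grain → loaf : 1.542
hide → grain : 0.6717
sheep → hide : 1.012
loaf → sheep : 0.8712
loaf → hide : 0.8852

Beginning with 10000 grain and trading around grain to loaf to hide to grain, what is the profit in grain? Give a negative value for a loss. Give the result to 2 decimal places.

10000 grain × 1.542 = 15420 loaf
15420 loaf × 0.8852 = 13649.784 hide
13649.784 hide × 0.6717 = 9168.5599128 grain
Net change: 9168.5599128 − 10000 = -831.4400872 grain

-831.44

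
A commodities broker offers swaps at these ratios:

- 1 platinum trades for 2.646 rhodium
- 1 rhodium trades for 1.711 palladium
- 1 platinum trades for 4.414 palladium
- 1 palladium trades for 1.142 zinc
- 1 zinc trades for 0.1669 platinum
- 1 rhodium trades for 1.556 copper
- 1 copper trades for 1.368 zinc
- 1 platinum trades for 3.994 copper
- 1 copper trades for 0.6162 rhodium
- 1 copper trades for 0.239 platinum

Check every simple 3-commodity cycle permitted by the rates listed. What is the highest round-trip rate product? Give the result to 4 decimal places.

rhodium→copper→platinum→rhodium: 1.556 × 0.239 × 2.646 = 0.98401
platinum→copper→zinc→platinum: 3.994 × 1.368 × 0.1669 = 0.91191
platinum→palladium→zinc→platinum: 4.414 × 1.142 × 0.1669 = 0.84131
Maximum is rhodium→copper→platinum→rhodium at 0.9840; no arbitrage — every cycle loses value.

0.9840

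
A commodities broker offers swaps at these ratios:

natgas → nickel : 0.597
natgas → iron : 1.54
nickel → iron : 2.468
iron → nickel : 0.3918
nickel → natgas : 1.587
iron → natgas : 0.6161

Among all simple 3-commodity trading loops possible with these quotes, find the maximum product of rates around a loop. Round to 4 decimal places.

0.9576

natgas→iron→nickel→natgas: 1.54 × 0.3918 × 1.587 = 0.95755
natgas→nickel→iron→natgas: 0.597 × 2.468 × 0.6161 = 0.90776
Maximum is natgas→iron→nickel→natgas at 0.9576; no arbitrage — every cycle loses value.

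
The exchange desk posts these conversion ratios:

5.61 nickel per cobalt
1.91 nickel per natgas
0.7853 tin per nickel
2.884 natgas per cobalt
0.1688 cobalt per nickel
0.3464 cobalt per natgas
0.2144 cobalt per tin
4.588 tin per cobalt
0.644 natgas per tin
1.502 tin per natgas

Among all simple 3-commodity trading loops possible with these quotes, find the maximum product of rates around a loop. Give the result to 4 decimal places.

natgas→cobalt→tin→natgas: 0.3464 × 4.588 × 0.644 = 1.02350
natgas→nickel→tin→natgas: 1.91 × 0.7853 × 0.644 = 0.96595
nickel→tin→cobalt→nickel: 0.7853 × 0.2144 × 5.61 = 0.94455
natgas→nickel→cobalt→natgas: 1.91 × 0.1688 × 2.884 = 0.92982
natgas→tin→cobalt→natgas: 1.502 × 0.2144 × 2.884 = 0.92873
Maximum is natgas→cobalt→tin→natgas at 1.0235; arbitrage exists.

1.0235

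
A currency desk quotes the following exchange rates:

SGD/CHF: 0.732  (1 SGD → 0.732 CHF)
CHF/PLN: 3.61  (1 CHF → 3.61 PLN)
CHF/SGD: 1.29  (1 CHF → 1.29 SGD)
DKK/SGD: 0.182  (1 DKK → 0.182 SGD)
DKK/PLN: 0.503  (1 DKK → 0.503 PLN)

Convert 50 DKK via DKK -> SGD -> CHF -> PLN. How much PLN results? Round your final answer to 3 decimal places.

24.047

50 DKK × 0.182 = 9.1 SGD
9.1 SGD × 0.732 = 6.6612 CHF
6.6612 CHF × 3.61 = 24.046932 PLN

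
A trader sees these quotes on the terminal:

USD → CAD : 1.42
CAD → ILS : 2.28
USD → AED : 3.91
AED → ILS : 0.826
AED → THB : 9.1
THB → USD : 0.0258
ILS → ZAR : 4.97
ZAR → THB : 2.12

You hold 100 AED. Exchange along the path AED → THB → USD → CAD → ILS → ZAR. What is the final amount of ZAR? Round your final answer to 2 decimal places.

100 AED × 9.1 = 910 THB
910 THB × 0.0258 = 23.478 USD
23.478 USD × 1.42 = 33.33876 CAD
33.33876 CAD × 2.28 = 76.0123728 ILS
76.0123728 ILS × 4.97 = 377.781492816 ZAR

377.78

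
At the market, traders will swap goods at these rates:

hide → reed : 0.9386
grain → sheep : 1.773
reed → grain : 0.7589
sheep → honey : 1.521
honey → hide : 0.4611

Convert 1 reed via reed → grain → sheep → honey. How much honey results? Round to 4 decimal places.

1 reed × 0.7589 = 0.7589 grain
0.7589 grain × 1.773 = 1.3455297 sheep
1.3455297 sheep × 1.521 = 2.0465506737 honey

2.0466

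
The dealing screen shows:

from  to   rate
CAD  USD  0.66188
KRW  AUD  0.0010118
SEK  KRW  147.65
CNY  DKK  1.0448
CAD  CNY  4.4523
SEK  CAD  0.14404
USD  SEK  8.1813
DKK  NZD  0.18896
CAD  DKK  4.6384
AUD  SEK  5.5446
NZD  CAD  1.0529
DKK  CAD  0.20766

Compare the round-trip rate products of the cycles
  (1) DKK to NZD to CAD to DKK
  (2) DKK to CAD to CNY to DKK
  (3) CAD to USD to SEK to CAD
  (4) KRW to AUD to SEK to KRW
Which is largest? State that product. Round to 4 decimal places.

0.9660

(1) 0.18896 × 1.0529 × 4.6384 = 0.92284
(2) 0.20766 × 4.4523 × 1.0448 = 0.96599
(3) 0.66188 × 8.1813 × 0.14404 = 0.77998
(4) 0.0010118 × 5.5446 × 147.65 = 0.82832
Highest is cycle (2) at 0.9660 (≤1, no arbitrage).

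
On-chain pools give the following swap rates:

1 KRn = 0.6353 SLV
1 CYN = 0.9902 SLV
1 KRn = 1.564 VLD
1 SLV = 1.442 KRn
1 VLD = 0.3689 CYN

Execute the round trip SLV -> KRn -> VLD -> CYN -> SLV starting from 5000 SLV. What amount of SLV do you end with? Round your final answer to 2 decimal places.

5000 SLV × 1.442 = 7210 KRn
7210 KRn × 1.564 = 11276.44 VLD
11276.44 VLD × 0.3689 = 4159.878716 CYN
4159.878716 CYN × 0.9902 = 4119.1119045832 SLV

4119.11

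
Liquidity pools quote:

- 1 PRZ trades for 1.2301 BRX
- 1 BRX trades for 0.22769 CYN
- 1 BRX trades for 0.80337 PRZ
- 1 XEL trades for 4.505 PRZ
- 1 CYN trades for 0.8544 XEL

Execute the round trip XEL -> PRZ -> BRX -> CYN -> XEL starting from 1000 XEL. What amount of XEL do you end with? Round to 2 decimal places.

1000 XEL × 4.505 = 4505 PRZ
4505 PRZ × 1.2301 = 5541.6005 BRX
5541.6005 BRX × 0.22769 = 1261.767017845 CYN
1261.767017845 CYN × 0.8544 = 1078.053740046768 XEL

1078.05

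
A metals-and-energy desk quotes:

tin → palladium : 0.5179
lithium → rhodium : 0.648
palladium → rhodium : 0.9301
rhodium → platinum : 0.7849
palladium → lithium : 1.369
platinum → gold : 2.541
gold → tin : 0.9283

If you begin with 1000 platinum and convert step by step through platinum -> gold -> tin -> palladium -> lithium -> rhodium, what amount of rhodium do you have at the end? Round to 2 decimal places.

1000 platinum × 2.541 = 2541 gold
2541 gold × 0.9283 = 2358.8103 tin
2358.8103 tin × 0.5179 = 1221.62785437 palladium
1221.62785437 palladium × 1.369 = 1672.40853263253 lithium
1672.40853263253 lithium × 0.648 = 1083.72072914587944 rhodium

1083.72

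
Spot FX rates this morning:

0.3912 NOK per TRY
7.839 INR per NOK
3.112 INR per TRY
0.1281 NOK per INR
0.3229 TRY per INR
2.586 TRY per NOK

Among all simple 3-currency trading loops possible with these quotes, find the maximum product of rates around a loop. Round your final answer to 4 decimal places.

1.0309

TRY→INR→NOK→TRY: 3.112 × 0.1281 × 2.586 = 1.03090
TRY→NOK→INR→TRY: 0.3912 × 7.839 × 0.3229 = 0.99021
Maximum is TRY→INR→NOK→TRY at 1.0309; arbitrage exists.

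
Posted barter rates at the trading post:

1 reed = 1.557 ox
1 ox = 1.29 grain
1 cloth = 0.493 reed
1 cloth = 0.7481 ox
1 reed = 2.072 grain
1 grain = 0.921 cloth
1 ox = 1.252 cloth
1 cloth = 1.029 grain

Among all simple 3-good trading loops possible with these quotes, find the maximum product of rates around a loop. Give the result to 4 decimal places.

ox→cloth→reed→ox: 1.252 × 0.493 × 1.557 = 0.96104
reed→grain→cloth→reed: 2.072 × 0.921 × 0.493 = 0.94080
ox→grain→cloth→ox: 1.29 × 0.921 × 0.7481 = 0.88881
Maximum is ox→cloth→reed→ox at 0.9610; no arbitrage — every cycle loses value.

0.9610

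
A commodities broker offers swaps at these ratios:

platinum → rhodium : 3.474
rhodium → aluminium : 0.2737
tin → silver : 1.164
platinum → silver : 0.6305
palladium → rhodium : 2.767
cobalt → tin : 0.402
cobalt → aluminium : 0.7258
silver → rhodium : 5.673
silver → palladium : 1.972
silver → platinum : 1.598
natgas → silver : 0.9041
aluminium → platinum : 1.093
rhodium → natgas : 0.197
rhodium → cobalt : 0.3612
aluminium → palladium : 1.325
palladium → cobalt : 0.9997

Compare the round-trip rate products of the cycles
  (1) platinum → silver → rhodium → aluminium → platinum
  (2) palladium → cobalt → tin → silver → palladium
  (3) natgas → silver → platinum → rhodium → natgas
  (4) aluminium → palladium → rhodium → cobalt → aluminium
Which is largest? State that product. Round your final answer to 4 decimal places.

(1) 0.6305 × 5.673 × 0.2737 × 1.093 = 1.07002
(2) 0.9997 × 0.402 × 1.164 × 1.972 = 0.92248
(3) 0.9041 × 1.598 × 3.474 × 0.197 = 0.98876
(4) 1.325 × 2.767 × 0.3612 × 0.7258 = 0.96115
Highest is cycle (1) at 1.0700 (>1, arbitrage).

1.0700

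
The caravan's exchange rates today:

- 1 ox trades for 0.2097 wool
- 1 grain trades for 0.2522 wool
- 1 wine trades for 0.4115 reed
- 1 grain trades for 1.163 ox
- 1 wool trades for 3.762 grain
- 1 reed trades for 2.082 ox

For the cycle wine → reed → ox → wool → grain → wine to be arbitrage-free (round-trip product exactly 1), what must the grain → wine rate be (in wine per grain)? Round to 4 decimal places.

1.4796

Known legs of the cycle: 0.4115 × 2.082 × 0.2097 × 3.762 = 0.6758771847102
For no arbitrage the full-cycle product must be 1, so the missing rate is 1 / 0.6758771847102 ≈ 1.479559.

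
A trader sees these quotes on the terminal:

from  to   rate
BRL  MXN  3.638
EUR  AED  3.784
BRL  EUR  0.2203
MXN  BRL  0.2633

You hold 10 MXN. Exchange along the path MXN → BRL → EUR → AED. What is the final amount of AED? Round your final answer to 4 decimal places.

10 MXN × 0.2633 = 2.633 BRL
2.633 BRL × 0.2203 = 0.5800499 EUR
0.5800499 EUR × 3.784 = 2.1949088216 AED

2.1949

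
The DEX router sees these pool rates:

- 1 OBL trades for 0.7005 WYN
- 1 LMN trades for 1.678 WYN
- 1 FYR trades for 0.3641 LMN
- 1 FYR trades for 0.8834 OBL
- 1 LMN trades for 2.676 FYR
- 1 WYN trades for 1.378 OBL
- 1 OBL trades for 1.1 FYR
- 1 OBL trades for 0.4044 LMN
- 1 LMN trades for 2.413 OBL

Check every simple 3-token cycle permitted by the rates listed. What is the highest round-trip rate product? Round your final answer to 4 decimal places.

0.9664

LMN→OBL→FYR→LMN: 2.413 × 1.1 × 0.3641 = 0.96643
LMN→FYR→OBL→LMN: 2.676 × 0.8834 × 0.4044 = 0.95599
LMN→WYN→OBL→LMN: 1.678 × 1.378 × 0.4044 = 0.93509
Maximum is LMN→OBL→FYR→LMN at 0.9664; no arbitrage — every cycle loses value.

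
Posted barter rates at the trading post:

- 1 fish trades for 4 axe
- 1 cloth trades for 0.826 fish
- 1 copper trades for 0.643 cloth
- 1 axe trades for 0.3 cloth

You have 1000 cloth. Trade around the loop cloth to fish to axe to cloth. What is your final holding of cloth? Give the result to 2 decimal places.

991.20

1000 cloth × 0.826 = 826 fish
826 fish × 4 = 3304 axe
3304 axe × 0.3 = 991.2 cloth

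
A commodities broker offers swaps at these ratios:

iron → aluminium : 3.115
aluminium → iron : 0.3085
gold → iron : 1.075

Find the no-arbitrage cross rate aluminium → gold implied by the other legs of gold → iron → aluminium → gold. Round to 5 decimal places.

Known legs of the cycle: 1.075 × 3.115 = 3.348625
For no arbitrage the full-cycle product must be 1, so the missing rate is 1 / 3.348625 ≈ 0.2986300.

0.29863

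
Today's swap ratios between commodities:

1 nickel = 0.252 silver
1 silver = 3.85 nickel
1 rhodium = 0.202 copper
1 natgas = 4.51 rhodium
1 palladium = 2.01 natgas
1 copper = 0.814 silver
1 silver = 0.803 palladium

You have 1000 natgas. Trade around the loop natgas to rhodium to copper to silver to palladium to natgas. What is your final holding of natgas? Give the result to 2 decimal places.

1000 natgas × 4.51 = 4510 rhodium
4510 rhodium × 0.202 = 911.02 copper
911.02 copper × 0.814 = 741.57028 silver
741.57028 silver × 0.803 = 595.48093484 palladium
595.48093484 palladium × 2.01 = 1196.9166790284 natgas

1196.92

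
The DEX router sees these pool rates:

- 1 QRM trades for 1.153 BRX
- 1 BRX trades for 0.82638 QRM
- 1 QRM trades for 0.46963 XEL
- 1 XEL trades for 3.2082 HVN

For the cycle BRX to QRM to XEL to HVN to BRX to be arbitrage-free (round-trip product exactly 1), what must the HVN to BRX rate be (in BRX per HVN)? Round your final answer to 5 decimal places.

Known legs of the cycle: 0.82638 × 0.46963 × 3.2082 = 1.24507944736308
For no arbitrage the full-cycle product must be 1, so the missing rate is 1 / 1.24507944736308 ≈ 0.8031616.

0.80316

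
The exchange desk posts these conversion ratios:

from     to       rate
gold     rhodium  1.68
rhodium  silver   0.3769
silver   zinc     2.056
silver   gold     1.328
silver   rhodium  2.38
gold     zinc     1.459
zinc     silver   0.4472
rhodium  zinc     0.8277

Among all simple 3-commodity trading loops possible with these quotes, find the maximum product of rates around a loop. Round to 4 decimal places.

zinc→silver→rhodium→zinc: 0.4472 × 2.38 × 0.8277 = 0.88095
zinc→silver→gold→zinc: 0.4472 × 1.328 × 1.459 = 0.86647
rhodium→silver→gold→rhodium: 0.3769 × 1.328 × 1.68 = 0.84088
Maximum is zinc→silver→rhodium→zinc at 0.8810; no arbitrage — every cycle loses value.

0.8810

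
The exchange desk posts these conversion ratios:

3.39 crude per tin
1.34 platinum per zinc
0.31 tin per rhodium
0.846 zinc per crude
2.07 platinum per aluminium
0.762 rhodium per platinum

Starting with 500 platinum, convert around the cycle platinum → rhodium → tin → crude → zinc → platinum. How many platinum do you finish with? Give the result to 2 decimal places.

453.90

500 platinum × 0.762 = 381 rhodium
381 rhodium × 0.31 = 118.11 tin
118.11 tin × 3.39 = 400.3929 crude
400.3929 crude × 0.846 = 338.7323934 zinc
338.7323934 zinc × 1.34 = 453.901407156 platinum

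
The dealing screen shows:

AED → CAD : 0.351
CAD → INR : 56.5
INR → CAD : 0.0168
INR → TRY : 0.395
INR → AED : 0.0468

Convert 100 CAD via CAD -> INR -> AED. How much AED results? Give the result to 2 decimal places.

100 CAD × 56.5 = 5650 INR
5650 INR × 0.0468 = 264.42 AED

264.42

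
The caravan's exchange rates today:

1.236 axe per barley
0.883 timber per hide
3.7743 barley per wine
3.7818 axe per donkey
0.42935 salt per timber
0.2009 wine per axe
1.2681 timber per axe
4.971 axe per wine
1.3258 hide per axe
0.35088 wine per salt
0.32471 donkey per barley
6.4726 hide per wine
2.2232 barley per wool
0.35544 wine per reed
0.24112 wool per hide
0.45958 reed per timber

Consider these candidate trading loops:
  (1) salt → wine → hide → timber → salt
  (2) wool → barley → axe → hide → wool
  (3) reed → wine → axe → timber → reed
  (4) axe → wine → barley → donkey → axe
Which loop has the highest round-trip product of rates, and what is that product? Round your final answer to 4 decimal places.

(1) 0.35088 × 6.4726 × 0.883 × 0.42935 = 0.86101
(2) 2.2232 × 1.236 × 1.3258 × 0.24112 = 0.87843
(3) 0.35544 × 4.971 × 1.2681 × 0.45958 = 1.02973
(4) 0.2009 × 3.7743 × 0.32471 × 3.7818 = 0.93113
Highest is cycle (3) at 1.0297 (>1, arbitrage).

1.0297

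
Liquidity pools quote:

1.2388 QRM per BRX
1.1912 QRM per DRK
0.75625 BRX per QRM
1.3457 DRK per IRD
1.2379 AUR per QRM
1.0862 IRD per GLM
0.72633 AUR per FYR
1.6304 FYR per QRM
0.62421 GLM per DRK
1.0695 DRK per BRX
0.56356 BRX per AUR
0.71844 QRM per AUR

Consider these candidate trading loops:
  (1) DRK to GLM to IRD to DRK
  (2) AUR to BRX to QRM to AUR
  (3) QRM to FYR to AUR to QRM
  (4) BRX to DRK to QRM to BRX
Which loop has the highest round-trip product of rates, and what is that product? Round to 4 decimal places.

0.9635

(1) 0.62421 × 1.0862 × 1.3457 = 0.91241
(2) 0.56356 × 1.2388 × 1.2379 = 0.86423
(3) 1.6304 × 0.72633 × 0.71844 = 0.85078
(4) 1.0695 × 1.1912 × 0.75625 = 0.96345
Highest is cycle (4) at 0.9635 (≤1, no arbitrage).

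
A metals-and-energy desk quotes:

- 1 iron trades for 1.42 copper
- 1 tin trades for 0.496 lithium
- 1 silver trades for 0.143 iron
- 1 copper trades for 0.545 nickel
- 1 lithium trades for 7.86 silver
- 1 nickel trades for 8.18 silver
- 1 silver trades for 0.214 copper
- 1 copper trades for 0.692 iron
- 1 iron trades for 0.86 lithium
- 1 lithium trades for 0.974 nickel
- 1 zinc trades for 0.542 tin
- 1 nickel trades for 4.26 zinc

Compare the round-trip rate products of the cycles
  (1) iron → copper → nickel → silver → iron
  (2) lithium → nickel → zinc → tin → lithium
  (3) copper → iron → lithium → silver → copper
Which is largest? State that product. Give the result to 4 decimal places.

(1) 1.42 × 0.545 × 8.18 × 0.143 = 0.90526
(2) 0.974 × 4.26 × 0.542 × 0.496 = 1.11545
(3) 0.692 × 0.86 × 7.86 × 0.214 = 1.00102
Highest is cycle (2) at 1.1154 (>1, arbitrage).

1.1154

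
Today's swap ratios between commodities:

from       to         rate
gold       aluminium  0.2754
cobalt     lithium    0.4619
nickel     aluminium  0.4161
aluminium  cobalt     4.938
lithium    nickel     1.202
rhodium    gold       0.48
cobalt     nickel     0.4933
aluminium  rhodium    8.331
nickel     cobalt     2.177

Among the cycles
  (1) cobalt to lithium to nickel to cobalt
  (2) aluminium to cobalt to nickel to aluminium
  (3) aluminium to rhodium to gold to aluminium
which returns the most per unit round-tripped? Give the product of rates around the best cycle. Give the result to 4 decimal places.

(1) 0.4619 × 1.202 × 2.177 = 1.20868
(2) 4.938 × 0.4933 × 0.4161 = 1.01358
(3) 8.331 × 0.48 × 0.2754 = 1.10129
Highest is cycle (1) at 1.2087 (>1, arbitrage).

1.2087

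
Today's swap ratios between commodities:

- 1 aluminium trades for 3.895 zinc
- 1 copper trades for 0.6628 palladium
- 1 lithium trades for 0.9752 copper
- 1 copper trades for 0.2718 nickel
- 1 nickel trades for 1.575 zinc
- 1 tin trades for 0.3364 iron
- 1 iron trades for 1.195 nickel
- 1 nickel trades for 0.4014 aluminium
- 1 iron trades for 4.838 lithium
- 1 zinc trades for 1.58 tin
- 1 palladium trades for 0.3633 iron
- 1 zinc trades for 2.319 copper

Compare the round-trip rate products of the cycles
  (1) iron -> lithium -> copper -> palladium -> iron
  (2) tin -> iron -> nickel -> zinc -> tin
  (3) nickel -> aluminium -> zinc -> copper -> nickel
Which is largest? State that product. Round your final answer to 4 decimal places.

(1) 4.838 × 0.9752 × 0.6628 × 0.3633 = 1.13608
(2) 0.3364 × 1.195 × 1.575 × 1.58 = 1.00037
(3) 0.4014 × 3.895 × 2.319 × 0.2718 = 0.98545
Highest is cycle (1) at 1.1361 (>1, arbitrage).

1.1361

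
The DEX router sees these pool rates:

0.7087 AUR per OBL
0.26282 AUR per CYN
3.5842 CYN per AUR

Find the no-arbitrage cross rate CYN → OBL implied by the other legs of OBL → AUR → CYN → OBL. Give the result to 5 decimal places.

Known legs of the cycle: 0.7087 × 3.5842 = 2.54012254
For no arbitrage the full-cycle product must be 1, so the missing rate is 1 / 2.54012254 ≈ 0.3936818.

0.39368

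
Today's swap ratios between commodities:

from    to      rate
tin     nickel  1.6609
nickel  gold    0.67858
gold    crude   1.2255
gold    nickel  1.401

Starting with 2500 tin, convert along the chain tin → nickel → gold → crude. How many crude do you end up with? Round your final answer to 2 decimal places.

2500 tin × 1.6609 = 4152.25 nickel
4152.25 nickel × 0.67858 = 2817.633805 gold
2817.633805 gold × 1.2255 = 3453.0102280275 crude

3453.01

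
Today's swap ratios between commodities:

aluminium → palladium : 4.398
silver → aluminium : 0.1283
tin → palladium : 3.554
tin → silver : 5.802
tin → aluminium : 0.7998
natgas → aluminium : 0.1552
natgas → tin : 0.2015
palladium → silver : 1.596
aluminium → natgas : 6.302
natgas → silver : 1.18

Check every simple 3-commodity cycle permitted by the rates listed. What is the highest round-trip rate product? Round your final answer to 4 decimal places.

natgas→tin→aluminium→natgas: 0.2015 × 0.7998 × 6.302 = 1.01563
natgas→silver→aluminium→natgas: 1.18 × 0.1283 × 6.302 = 0.95408
aluminium→palladium→silver→aluminium: 4.398 × 1.596 × 0.1283 = 0.90056
Maximum is natgas→tin→aluminium→natgas at 1.0156; arbitrage exists.

1.0156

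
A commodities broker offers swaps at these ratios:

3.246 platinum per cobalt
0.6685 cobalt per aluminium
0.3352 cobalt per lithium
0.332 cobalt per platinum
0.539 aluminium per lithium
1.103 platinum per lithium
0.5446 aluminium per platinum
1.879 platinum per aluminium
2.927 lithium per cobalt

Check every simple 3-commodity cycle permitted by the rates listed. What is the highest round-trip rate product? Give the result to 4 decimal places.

1.1818

cobalt→platinum→aluminium→cobalt: 3.246 × 0.5446 × 0.6685 = 1.18176
lithium→platinum→cobalt→lithium: 1.103 × 0.332 × 2.927 = 1.07186
lithium→aluminium→cobalt→lithium: 0.539 × 0.6685 × 2.927 = 1.05466
Maximum is cobalt→platinum→aluminium→cobalt at 1.1818; arbitrage exists.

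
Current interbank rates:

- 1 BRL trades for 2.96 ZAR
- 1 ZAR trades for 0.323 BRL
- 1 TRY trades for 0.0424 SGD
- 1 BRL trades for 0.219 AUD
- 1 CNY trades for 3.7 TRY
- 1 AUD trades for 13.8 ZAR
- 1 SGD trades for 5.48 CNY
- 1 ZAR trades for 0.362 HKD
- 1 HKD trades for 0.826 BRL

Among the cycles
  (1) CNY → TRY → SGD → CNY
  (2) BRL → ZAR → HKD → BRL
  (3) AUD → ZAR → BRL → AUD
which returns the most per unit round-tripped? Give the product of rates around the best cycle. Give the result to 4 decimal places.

(1) 3.7 × 0.0424 × 5.48 = 0.85970
(2) 2.96 × 0.362 × 0.826 = 0.88508
(3) 13.8 × 0.323 × 0.219 = 0.97617
Highest is cycle (3) at 0.9762 (≤1, no arbitrage).

0.9762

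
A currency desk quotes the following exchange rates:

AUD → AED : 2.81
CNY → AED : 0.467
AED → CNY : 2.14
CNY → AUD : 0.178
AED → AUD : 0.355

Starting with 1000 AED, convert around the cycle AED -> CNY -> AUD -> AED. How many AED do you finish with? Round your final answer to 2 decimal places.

1000 AED × 2.14 = 2140 CNY
2140 CNY × 0.178 = 380.92 AUD
380.92 AUD × 2.81 = 1070.3852 AED

1070.39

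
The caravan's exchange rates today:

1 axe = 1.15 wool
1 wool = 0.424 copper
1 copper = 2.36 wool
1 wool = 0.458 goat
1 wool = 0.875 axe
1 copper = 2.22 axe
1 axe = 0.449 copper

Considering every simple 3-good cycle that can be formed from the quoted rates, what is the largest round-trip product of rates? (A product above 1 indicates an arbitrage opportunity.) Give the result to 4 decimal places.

wool→copper→axe→wool: 0.424 × 2.22 × 1.15 = 1.08247
wool→axe→copper→wool: 0.875 × 0.449 × 2.36 = 0.92719
Maximum is wool→copper→axe→wool at 1.0825; arbitrage exists.

1.0825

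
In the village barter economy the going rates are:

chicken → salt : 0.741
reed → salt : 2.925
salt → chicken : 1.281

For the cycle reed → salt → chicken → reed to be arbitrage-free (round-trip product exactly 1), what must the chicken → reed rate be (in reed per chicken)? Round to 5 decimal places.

Known legs of the cycle: 2.925 × 1.281 = 3.746925
For no arbitrage the full-cycle product must be 1, so the missing rate is 1 / 3.746925 ≈ 0.2668855.

0.26689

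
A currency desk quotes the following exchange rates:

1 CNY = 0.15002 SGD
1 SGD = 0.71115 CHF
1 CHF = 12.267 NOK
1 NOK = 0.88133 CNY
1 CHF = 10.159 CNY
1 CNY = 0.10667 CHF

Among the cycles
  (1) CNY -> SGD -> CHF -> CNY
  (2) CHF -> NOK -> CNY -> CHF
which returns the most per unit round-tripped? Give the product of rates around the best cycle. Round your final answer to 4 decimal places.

1.1532

(1) 0.15002 × 0.71115 × 10.159 = 1.08383
(2) 12.267 × 0.88133 × 0.10667 = 1.15324
Highest is cycle (2) at 1.1532 (>1, arbitrage).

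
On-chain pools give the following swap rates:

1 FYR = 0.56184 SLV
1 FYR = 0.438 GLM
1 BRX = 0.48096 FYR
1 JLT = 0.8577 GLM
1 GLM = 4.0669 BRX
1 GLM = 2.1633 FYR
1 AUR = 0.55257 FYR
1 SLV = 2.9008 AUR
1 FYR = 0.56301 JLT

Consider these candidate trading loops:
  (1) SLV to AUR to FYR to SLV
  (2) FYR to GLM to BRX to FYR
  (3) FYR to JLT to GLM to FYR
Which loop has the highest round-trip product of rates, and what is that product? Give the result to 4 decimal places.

1.0446

(1) 2.9008 × 0.55257 × 0.56184 = 0.90057
(2) 0.438 × 4.0669 × 0.48096 = 0.85674
(3) 0.56301 × 0.8577 × 2.1633 = 1.04464
Highest is cycle (3) at 1.0446 (>1, arbitrage).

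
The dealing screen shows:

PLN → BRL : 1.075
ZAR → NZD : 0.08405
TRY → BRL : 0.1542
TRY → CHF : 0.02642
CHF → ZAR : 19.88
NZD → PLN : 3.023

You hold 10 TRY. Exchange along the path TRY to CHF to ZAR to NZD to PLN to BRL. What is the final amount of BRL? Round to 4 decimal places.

1.4346

10 TRY × 0.02642 = 0.2642 CHF
0.2642 CHF × 19.88 = 5.252296 ZAR
5.252296 ZAR × 0.08405 = 0.4414554788 NZD
0.4414554788 NZD × 3.023 = 1.3345199124124 PLN
1.3345199124124 PLN × 1.075 = 1.43460890584333 BRL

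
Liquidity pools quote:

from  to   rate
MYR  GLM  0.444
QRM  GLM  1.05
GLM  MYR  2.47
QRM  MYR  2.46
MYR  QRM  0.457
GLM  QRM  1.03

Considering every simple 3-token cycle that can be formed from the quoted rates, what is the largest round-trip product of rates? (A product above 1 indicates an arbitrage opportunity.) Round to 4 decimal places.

1.1852

QRM→GLM→MYR→QRM: 1.05 × 2.47 × 0.457 = 1.18523
QRM→MYR→GLM→QRM: 2.46 × 0.444 × 1.03 = 1.12501
Maximum is QRM→GLM→MYR→QRM at 1.1852; arbitrage exists.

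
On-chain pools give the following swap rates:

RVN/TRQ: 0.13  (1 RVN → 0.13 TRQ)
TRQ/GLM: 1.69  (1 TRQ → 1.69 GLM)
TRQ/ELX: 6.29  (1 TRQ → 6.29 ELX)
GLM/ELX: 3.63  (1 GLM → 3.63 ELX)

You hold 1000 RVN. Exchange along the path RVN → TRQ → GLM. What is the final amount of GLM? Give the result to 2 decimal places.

1000 RVN × 0.13 = 130 TRQ
130 TRQ × 1.69 = 219.7 GLM

219.70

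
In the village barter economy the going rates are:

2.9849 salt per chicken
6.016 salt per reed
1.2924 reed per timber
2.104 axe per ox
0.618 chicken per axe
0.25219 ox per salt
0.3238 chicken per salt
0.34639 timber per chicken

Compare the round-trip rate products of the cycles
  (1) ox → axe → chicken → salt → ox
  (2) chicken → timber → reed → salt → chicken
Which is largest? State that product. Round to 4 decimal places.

(1) 2.104 × 0.618 × 2.9849 × 0.25219 = 0.97880
(2) 0.34639 × 1.2924 × 6.016 × 0.3238 = 0.87206
Highest is cycle (1) at 0.9788 (≤1, no arbitrage).

0.9788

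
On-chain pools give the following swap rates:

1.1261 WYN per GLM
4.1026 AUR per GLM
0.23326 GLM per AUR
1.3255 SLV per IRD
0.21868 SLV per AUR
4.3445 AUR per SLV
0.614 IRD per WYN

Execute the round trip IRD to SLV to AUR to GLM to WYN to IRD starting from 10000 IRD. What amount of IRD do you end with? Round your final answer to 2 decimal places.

10000 IRD × 1.3255 = 13255 SLV
13255 SLV × 4.3445 = 57586.3475 AUR
57586.3475 AUR × 0.23326 = 13432.59141785 GLM
13432.59141785 GLM × 1.1261 = 15126.441195640885 WYN
15126.441195640885 WYN × 0.614 = 9287.63489412350339 IRD

9287.63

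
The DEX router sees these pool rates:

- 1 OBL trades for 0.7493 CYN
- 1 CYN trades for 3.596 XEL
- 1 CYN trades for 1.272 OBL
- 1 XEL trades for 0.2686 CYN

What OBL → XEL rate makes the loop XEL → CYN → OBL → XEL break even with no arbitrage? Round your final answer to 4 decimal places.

Known legs of the cycle: 0.2686 × 1.272 = 0.3416592
For no arbitrage the full-cycle product must be 1, so the missing rate is 1 / 0.3416592 ≈ 2.926893.

2.9269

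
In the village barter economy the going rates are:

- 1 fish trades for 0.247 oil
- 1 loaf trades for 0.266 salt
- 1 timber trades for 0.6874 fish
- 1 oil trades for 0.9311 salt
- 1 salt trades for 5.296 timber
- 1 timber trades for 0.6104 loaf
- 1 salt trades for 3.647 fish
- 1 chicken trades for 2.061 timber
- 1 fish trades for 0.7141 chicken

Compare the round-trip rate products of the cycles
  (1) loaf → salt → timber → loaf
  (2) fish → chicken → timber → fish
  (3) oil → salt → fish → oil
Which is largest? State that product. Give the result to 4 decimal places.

1.0117

(1) 0.266 × 5.296 × 0.6104 = 0.85989
(2) 0.7141 × 2.061 × 0.6874 = 1.01169
(3) 0.9311 × 3.647 × 0.247 = 0.83874
Highest is cycle (2) at 1.0117 (>1, arbitrage).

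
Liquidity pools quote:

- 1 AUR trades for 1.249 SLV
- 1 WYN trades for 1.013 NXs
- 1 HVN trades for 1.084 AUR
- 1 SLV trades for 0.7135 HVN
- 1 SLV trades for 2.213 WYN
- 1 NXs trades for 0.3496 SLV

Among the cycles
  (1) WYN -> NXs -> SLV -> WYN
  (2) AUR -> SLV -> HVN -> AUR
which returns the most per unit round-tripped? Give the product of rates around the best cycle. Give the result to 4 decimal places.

(1) 1.013 × 0.3496 × 2.213 = 0.78372
(2) 1.249 × 0.7135 × 1.084 = 0.96602
Highest is cycle (2) at 0.9660 (≤1, no arbitrage).

0.9660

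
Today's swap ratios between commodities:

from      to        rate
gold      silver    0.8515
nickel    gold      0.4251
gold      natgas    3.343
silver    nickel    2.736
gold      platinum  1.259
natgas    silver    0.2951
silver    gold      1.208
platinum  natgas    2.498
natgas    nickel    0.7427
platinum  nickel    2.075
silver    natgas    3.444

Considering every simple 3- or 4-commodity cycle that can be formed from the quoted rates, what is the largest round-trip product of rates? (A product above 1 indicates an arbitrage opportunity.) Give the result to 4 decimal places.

1.1917

natgas→silver→gold→natgas: 0.2951 × 1.208 × 3.343 = 1.19172
natgas→silver→nickel→gold→natgas: 0.2951 × 2.736 × 0.4251 × 3.343 = 1.14739
natgas→silver→gold→platinum→natgas: 0.2951 × 1.208 × 1.259 × 2.498 = 1.12113
gold→platinum→nickel→gold: 1.259 × 2.075 × 0.4251 = 1.11054
natgas→nickel→gold→natgas: 0.7427 × 0.4251 × 3.343 = 1.05546
natgas→nickel→gold→platinum→natgas: 0.7427 × 0.4251 × 1.259 × 2.498 = 0.99294
gold→silver→nickel→gold: 0.8515 × 2.736 × 0.4251 = 0.99036
natgas→nickel→gold→silver→natgas: 0.7427 × 0.4251 × 0.8515 × 3.444 = 0.92587
Maximum is natgas→silver→gold→natgas at 1.1917; arbitrage exists.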